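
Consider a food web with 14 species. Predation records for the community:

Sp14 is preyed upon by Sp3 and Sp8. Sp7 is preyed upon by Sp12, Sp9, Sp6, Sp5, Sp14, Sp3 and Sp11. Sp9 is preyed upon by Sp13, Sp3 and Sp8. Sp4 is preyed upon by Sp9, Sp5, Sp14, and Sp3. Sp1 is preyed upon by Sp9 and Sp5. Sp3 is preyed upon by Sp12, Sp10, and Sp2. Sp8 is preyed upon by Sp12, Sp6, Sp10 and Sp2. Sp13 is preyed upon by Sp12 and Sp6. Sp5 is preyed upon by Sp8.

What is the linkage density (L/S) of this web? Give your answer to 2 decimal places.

L/S = 2.00

There are L = 28 links among S = 14 species.
L/S = 28/14 = 2.0000 ≈ 2.00.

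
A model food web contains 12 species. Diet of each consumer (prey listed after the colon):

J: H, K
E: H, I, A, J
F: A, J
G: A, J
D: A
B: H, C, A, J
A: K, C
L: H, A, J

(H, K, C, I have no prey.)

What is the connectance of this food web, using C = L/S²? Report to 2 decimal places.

The web has S = 12 species and L = 20 feeding links.
C = L / S² = 20 / 144 = 0.1389 ≈ 0.14.

C = 0.14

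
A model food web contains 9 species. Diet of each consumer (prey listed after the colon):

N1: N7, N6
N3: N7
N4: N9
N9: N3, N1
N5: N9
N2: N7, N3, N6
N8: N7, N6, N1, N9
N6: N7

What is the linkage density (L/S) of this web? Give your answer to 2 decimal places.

There are L = 15 links among S = 9 species.
L/S = 15/9 = 1.6667 ≈ 1.67.

L/S = 1.67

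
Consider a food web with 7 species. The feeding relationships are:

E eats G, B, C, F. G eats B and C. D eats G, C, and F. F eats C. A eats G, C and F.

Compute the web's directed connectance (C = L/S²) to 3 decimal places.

C = 0.265

The web has S = 7 species and L = 13 feeding links.
C = L / S² = 13 / 49 = 0.2653 ≈ 0.265.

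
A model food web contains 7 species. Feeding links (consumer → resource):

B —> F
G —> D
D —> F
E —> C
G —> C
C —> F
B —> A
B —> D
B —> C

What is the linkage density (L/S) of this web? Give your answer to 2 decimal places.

There are L = 9 links among S = 7 species.
L/S = 9/7 = 1.2857 ≈ 1.29.

L/S = 1.29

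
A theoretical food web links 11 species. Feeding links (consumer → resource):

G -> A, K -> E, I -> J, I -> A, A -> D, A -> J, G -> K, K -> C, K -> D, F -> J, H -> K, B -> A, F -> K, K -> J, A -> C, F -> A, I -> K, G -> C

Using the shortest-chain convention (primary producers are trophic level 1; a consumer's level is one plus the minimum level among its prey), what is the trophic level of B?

Trophic level 3

C is a producer → level 1.
A eats C → level 2.
B eats A → level 3.
No prey of B is below level 2, so 3 is the minimum.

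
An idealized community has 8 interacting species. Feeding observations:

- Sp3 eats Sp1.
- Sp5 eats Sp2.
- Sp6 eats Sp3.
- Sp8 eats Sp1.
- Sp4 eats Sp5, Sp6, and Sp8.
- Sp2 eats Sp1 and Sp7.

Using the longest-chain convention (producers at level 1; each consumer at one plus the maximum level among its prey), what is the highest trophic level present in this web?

4

Producers (level 1): Sp1, Sp7.
Sp1 → Sp3 → Sp6 → Sp4 gives Sp4 level 4.
No species has a prey at level 4, so no species reaches level 5.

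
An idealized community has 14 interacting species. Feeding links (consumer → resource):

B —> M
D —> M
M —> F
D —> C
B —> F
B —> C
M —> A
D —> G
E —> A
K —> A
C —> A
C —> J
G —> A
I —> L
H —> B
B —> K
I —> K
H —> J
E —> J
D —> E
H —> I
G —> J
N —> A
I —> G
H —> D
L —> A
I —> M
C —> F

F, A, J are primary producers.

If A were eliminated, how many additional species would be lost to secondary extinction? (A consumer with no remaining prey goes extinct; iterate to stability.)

3

Remove A.
Round 1: K (all prey gone), L (all prey gone), N (all prey gone) → extinct.
No further losses. Total secondary extinctions: 3.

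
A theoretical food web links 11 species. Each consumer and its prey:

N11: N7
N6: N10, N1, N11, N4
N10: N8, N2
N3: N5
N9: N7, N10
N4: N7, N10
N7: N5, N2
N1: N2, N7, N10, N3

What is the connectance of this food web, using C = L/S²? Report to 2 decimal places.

The web has S = 11 species and L = 18 feeding links.
C = L / S² = 18 / 121 = 0.1488 ≈ 0.15.

C = 0.15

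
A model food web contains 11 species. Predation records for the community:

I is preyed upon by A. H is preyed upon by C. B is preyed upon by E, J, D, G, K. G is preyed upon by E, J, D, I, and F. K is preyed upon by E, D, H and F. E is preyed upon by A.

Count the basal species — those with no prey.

Basal species (no prey listed): B.
Count: 1.

1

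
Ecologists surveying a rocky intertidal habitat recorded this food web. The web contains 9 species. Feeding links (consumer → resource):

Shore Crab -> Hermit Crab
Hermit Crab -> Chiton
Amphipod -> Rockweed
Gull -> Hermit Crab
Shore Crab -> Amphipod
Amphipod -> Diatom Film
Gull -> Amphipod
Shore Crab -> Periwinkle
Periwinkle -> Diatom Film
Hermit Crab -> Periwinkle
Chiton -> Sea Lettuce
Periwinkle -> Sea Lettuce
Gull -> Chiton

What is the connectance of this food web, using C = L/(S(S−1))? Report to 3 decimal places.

C = 0.181

The web has S = 9 species and L = 13 feeding links.
C = L / (S(S−1)) = 13 / 72 = 0.1806 ≈ 0.181.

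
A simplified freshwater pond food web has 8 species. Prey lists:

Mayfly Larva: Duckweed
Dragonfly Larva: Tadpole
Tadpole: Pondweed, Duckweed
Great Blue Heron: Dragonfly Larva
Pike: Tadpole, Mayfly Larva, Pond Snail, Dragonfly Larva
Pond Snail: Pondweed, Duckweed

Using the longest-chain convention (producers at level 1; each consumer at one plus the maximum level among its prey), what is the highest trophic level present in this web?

4

Producers (level 1): Pondweed, Duckweed.
Pondweed → Tadpole → Dragonfly Larva → Pike gives Pike level 4.
No species has a prey at level 4, so no species reaches level 5.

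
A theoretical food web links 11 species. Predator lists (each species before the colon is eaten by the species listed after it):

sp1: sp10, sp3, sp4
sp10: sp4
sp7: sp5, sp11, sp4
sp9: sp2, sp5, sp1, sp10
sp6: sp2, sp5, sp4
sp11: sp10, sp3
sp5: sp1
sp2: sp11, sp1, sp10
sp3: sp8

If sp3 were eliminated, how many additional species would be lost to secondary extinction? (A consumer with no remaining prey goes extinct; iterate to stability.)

Remove sp3.
Round 1: sp8 (all prey gone) → extinct.
No further losses. Total secondary extinctions: 1.

1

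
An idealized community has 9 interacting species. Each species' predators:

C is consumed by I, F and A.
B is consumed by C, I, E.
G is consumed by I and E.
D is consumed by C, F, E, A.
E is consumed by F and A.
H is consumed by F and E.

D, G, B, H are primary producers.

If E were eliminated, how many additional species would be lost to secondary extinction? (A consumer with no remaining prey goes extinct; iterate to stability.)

Remove E.
Every predator of it retains at least one other prey: A still has D, C; F still has D, H, C.
No consumer loses all prey, so no secondary extinctions occur.

0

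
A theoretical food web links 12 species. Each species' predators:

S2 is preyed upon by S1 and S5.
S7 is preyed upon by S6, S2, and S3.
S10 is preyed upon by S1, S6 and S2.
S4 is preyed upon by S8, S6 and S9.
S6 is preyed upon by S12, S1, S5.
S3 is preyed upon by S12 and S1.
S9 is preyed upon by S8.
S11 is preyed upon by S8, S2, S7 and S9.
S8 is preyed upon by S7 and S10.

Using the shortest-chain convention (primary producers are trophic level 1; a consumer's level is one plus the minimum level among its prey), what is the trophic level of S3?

Trophic level 3

S11 is a producer → level 1.
S7 eats S11 → level 2.
S3 eats S7 → level 3.
No prey of S3 is below level 2, so 3 is the minimum.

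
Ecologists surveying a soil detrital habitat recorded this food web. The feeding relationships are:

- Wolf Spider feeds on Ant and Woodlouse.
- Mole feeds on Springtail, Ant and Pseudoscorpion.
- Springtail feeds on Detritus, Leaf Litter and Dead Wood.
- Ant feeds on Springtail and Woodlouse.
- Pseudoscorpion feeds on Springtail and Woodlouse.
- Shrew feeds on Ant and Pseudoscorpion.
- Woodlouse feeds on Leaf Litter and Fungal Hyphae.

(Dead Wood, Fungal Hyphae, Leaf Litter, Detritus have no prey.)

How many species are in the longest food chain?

One longest chain: Dead Wood → Springtail → Ant → Wolf Spider.
It has 4 species and 3 links.

4 species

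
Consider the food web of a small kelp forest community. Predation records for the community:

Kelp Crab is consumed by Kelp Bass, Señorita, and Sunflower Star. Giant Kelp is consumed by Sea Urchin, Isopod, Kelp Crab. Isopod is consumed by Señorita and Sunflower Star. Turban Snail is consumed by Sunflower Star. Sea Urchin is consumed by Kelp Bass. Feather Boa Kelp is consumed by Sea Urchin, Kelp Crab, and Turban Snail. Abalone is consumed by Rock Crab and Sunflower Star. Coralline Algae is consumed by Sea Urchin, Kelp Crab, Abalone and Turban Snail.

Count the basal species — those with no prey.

Basal species (no prey listed): Feather Boa Kelp, Giant Kelp, Coralline Algae.
Count: 3.

3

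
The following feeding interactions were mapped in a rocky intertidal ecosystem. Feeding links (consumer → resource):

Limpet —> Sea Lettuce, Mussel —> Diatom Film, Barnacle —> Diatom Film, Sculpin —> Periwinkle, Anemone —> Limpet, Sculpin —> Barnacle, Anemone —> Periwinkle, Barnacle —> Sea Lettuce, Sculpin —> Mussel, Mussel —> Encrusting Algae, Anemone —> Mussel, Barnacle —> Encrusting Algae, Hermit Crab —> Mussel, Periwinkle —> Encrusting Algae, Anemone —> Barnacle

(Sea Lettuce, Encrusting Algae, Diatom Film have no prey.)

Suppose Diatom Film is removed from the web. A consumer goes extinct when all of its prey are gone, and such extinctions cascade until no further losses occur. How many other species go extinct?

Remove Diatom Film.
Every predator of it retains at least one other prey: Barnacle still has Sea Lettuce, Encrusting Algae; Mussel still has Encrusting Algae.
No consumer loses all prey, so no secondary extinctions occur.

0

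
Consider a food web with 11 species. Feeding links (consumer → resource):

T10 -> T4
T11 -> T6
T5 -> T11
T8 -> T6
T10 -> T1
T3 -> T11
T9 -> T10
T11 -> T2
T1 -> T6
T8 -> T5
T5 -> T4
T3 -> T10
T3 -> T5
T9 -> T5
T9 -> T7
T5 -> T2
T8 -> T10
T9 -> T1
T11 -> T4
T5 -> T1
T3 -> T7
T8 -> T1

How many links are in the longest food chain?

3 links

One longest chain: T6 → T1 → T10 → T8.
It has 4 species and 3 links.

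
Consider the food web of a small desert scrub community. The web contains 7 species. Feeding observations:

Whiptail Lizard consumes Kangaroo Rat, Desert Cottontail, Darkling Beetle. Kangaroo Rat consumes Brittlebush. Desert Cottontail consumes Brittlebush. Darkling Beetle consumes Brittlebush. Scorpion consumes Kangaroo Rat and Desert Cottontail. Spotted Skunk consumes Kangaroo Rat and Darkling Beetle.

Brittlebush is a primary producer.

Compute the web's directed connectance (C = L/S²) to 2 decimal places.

The web has S = 7 species and L = 10 feeding links.
C = L / S² = 10 / 49 = 0.2041 ≈ 0.20.

C = 0.20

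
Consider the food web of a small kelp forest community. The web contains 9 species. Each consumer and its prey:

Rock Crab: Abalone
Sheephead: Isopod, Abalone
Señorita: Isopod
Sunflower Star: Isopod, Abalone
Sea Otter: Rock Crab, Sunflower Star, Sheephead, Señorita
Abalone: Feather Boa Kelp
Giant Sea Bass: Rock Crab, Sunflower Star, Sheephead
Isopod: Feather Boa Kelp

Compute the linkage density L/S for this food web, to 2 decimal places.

There are L = 15 links among S = 9 species.
L/S = 15/9 = 1.6667 ≈ 1.67.

L/S = 1.67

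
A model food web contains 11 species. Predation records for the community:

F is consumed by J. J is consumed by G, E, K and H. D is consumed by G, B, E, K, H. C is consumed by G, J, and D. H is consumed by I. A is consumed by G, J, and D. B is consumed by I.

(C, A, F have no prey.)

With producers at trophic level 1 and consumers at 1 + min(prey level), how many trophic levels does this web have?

4

Producers (level 1): C, A, F.
Following each consumer down to its lowest-level prey: C → D → B → I (levels 1 through 4).
All prey of I (B 3, H 3) are at level 3 or above, so I is at level 1 + 3 = 4.
Every consumer has at least one prey at level 3 or below, so none exceeds level 4.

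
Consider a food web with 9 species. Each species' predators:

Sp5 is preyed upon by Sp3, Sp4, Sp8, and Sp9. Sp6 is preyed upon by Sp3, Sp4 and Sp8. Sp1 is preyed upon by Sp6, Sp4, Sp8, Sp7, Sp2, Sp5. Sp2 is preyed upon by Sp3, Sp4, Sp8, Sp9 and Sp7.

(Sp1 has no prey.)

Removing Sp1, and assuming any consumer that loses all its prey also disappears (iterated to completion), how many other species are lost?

Remove Sp1.
Round 1: Sp5 (all prey gone), Sp6 (all prey gone), Sp2 (all prey gone) → extinct.
Round 2: Sp7 (all prey gone), Sp4 (all prey gone), Sp3 (all prey gone), Sp8 (all prey gone), Sp9 (all prey gone) → extinct.
No further losses. Total secondary extinctions: 8.

8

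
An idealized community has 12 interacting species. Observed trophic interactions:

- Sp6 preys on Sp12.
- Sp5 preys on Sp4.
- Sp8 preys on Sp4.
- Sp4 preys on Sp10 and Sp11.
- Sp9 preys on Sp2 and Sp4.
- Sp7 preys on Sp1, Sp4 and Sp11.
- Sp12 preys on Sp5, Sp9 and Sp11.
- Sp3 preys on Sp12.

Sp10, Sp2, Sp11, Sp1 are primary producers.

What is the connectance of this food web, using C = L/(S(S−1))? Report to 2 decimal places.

The web has S = 12 species and L = 14 feeding links.
C = L / (S(S−1)) = 14 / 132 = 0.1061 ≈ 0.11.

C = 0.11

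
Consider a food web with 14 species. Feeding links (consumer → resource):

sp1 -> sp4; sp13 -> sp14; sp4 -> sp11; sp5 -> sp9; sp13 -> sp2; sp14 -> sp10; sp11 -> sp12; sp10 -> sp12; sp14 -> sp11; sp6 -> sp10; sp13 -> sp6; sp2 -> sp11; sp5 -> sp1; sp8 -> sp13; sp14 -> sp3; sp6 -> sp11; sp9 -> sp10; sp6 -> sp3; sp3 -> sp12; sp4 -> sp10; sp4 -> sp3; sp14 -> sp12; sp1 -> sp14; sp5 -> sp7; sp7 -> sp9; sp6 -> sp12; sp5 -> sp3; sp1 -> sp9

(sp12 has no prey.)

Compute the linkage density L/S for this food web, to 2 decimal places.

There are L = 28 links among S = 14 species.
L/S = 28/14 = 2.0000 ≈ 2.00.

L/S = 2.00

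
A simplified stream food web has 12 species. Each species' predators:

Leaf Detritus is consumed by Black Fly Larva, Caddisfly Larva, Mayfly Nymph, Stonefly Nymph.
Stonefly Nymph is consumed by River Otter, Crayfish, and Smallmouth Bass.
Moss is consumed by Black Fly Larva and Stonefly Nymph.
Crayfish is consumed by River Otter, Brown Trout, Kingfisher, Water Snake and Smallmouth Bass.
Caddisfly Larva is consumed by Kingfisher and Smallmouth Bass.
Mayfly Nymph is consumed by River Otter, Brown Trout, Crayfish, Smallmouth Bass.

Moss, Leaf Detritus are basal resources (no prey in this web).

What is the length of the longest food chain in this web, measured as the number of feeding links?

3 links

One longest chain: Leaf Detritus → Mayfly Nymph → Crayfish → Kingfisher.
It has 4 species and 3 links.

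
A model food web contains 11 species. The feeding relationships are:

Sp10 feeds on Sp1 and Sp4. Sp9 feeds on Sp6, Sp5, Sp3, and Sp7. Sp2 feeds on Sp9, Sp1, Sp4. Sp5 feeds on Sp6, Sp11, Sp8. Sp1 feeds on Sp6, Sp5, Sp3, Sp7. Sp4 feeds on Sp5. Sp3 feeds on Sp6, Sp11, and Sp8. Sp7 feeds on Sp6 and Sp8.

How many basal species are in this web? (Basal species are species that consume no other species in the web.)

Basal species (no prey listed): Sp11, Sp8, Sp6.
Count: 3.

3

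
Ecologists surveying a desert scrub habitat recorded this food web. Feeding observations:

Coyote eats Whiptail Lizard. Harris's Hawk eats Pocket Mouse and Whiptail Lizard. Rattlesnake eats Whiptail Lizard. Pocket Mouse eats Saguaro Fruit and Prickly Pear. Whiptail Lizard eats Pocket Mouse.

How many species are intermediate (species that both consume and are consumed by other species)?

2

Intermediate species (has both prey and predators): Pocket Mouse, Whiptail Lizard.
Count: 2.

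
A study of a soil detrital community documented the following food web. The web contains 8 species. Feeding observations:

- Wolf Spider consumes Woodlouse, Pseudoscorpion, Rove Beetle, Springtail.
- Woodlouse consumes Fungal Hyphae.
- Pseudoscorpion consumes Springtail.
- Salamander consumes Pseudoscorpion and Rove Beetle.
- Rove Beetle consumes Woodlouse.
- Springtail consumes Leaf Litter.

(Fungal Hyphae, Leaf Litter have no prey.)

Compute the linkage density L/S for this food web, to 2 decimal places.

There are L = 10 links among S = 8 species.
L/S = 10/8 = 1.2500 ≈ 1.25.

L/S = 1.25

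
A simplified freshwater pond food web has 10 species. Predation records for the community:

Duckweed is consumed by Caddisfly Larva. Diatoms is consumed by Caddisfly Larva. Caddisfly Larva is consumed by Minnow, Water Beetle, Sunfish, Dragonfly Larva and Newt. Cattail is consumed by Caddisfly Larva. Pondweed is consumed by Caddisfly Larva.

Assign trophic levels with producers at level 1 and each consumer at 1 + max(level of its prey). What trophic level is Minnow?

Trophic level 3

Pondweed is a producer → level 1.
Caddisfly Larva eats Pondweed (level 1); other prey at levels: Duckweed 1, Diatoms 1, Cattail 1 → level 2.
Minnow eats Caddisfly Larva → level 3.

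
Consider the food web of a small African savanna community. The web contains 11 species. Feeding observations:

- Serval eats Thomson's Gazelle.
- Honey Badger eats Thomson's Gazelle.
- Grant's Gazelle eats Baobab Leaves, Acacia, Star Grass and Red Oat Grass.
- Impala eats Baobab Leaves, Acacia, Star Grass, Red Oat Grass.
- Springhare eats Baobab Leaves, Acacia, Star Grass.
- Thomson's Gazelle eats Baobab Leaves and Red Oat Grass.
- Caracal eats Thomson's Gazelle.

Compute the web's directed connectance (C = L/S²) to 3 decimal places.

C = 0.132

The web has S = 11 species and L = 16 feeding links.
C = L / S² = 16 / 121 = 0.1322 ≈ 0.132.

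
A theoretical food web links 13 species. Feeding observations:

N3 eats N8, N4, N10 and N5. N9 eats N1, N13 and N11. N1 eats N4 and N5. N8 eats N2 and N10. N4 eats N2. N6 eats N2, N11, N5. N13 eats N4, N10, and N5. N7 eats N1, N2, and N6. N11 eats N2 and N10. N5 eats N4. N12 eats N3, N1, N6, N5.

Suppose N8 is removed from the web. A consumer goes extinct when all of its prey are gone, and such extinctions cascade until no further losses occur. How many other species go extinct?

0

Remove N8.
Every predator of it retains at least one other prey: N3 still has N10, N4, N5.
No consumer loses all prey, so no secondary extinctions occur.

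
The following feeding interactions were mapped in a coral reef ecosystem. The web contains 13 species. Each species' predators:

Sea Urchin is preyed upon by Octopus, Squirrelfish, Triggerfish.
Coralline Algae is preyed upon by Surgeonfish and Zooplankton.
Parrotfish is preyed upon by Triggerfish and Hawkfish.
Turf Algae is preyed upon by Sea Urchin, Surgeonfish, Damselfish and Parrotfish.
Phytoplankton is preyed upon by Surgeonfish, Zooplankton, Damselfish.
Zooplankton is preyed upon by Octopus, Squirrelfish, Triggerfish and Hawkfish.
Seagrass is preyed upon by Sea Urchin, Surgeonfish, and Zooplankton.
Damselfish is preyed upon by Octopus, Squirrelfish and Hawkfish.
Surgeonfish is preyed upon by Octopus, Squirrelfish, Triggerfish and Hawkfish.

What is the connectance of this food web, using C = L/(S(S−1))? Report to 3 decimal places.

The web has S = 13 species and L = 28 feeding links.
C = L / (S(S−1)) = 28 / 156 = 0.1795 ≈ 0.179.

C = 0.179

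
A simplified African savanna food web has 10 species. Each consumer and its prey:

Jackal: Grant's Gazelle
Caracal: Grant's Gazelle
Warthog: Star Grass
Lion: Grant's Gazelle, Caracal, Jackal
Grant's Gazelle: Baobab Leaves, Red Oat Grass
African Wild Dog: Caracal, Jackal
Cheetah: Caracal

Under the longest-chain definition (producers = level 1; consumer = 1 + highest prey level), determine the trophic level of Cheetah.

Trophic level 4

Baobab Leaves is a producer → level 1.
Grant's Gazelle eats Baobab Leaves (level 1); other prey at levels: Red Oat Grass 1 → level 2.
Caracal eats Grant's Gazelle → level 3.
Cheetah eats Caracal → level 4.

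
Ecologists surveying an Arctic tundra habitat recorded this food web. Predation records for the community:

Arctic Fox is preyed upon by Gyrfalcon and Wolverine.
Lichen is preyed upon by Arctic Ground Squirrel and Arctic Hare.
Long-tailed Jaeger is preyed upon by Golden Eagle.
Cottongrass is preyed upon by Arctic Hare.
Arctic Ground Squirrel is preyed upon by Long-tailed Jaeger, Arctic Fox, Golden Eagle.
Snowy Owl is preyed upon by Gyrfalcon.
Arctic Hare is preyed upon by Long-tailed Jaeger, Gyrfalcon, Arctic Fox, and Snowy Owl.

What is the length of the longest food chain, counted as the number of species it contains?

One longest chain: Lichen → Arctic Ground Squirrel → Long-tailed Jaeger → Golden Eagle.
It has 4 species and 3 links.

4 species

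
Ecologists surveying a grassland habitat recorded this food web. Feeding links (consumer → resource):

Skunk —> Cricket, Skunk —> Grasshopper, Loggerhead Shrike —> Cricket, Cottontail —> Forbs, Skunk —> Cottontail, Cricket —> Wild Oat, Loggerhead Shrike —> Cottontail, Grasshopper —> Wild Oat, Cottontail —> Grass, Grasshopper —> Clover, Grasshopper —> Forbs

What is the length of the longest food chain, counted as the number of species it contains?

3 species

One longest chain: Wild Oat → Grasshopper → Skunk.
It has 3 species and 2 links.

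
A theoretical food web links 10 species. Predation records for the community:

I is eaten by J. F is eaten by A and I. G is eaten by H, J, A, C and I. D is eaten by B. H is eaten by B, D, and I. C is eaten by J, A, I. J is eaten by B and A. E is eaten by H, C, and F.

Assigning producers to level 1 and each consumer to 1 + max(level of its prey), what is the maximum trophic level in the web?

5

Producers (level 1): G, E.
E → F → I → J → B gives B level 5.
No species has a prey at level 5, so no species reaches level 6.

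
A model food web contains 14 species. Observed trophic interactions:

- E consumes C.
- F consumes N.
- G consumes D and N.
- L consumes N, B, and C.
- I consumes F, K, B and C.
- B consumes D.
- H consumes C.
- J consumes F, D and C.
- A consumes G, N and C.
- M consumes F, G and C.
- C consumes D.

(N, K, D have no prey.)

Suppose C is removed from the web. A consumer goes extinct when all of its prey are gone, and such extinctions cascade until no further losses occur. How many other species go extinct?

2

Remove C.
Round 1: H (all prey gone), E (all prey gone) → extinct.
No further losses. Total secondary extinctions: 2.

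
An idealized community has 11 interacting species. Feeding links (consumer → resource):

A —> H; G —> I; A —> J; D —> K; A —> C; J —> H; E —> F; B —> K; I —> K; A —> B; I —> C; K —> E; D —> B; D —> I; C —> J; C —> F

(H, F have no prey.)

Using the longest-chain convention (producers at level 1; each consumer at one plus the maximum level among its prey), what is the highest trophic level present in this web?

Producers (level 1): H, F.
F → E → K → B → A gives A level 5.
No species has a prey at level 5, so no species reaches level 6.

5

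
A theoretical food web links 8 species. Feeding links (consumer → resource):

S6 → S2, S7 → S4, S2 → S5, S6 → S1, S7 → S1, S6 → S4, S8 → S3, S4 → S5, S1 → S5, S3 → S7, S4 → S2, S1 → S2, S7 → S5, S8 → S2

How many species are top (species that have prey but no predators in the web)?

Top species (has prey, but nothing eats it): S6, S8.
Count: 2.

2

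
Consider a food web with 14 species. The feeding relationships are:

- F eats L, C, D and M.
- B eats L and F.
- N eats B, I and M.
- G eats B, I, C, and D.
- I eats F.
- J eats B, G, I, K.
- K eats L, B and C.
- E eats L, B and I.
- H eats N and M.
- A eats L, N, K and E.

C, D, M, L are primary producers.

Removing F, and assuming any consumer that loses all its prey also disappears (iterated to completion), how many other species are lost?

Remove F.
Round 1: I (all prey gone) → extinct.
No further losses. Total secondary extinctions: 1.

1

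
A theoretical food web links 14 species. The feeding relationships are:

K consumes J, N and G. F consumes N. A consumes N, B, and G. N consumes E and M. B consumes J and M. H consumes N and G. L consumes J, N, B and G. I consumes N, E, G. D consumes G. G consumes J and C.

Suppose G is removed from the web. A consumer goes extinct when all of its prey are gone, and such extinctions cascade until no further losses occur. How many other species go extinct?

Remove G.
Round 1: D (all prey gone) → extinct.
No further losses. Total secondary extinctions: 1.

1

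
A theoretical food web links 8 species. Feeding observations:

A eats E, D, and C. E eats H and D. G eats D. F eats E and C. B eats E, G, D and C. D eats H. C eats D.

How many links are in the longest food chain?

3 links

One longest chain: H → D → E → F.
It has 4 species and 3 links.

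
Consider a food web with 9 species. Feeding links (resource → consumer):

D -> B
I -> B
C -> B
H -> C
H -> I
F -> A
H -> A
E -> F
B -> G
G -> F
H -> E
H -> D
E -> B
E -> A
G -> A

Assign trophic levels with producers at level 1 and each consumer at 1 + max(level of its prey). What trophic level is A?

H is a producer → level 1.
I eats H → level 2.
B eats I (level 2); other prey at levels: E 2, C 2, D 2 → level 3.
G eats B → level 4.
F eats G (level 4); other prey at levels: E 2 → level 5.
A eats F (level 5); other prey at levels: H 1, E 2, G 4 → level 6.

Trophic level 6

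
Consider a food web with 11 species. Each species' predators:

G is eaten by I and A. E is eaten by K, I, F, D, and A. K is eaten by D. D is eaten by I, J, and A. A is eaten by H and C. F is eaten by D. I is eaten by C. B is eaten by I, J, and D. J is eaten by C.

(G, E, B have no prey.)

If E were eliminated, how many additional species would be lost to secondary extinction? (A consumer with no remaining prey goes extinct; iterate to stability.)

2

Remove E.
Round 1: K (all prey gone), F (all prey gone) → extinct.
No further losses. Total secondary extinctions: 2.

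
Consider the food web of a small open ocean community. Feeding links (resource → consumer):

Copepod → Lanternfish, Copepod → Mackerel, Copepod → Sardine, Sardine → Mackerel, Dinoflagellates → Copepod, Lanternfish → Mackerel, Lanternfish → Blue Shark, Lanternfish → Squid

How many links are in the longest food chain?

3 links

One longest chain: Dinoflagellates → Copepod → Lanternfish → Blue Shark.
It has 4 species and 3 links.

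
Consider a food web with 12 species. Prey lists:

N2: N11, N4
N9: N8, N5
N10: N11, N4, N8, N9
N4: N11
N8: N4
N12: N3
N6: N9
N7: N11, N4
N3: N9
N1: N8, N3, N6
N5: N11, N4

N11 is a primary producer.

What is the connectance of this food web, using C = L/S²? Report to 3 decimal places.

C = 0.139

The web has S = 12 species and L = 20 feeding links.
C = L / S² = 20 / 144 = 0.1389 ≈ 0.139.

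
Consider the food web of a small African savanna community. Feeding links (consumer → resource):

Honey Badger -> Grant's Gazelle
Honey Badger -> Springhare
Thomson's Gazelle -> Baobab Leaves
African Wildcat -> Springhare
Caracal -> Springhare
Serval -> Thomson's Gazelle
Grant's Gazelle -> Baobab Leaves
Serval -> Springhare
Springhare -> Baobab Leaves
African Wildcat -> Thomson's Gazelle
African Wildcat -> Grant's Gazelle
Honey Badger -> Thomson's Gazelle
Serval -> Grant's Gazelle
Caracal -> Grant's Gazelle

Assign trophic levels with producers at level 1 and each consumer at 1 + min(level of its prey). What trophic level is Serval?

Trophic level 3

Baobab Leaves is a producer → level 1.
Thomson's Gazelle eats Baobab Leaves → level 2.
Serval eats Thomson's Gazelle → level 3.
No prey of Serval is below level 2, so 3 is the minimum.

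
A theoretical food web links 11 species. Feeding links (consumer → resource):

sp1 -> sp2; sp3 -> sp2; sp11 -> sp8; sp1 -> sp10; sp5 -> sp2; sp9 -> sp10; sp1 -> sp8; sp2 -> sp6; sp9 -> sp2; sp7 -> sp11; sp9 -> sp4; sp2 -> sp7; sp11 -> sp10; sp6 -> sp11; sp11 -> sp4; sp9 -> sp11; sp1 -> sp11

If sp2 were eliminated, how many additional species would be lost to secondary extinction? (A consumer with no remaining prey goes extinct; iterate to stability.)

Remove sp2.
Round 1: sp5 (all prey gone), sp3 (all prey gone) → extinct.
No further losses. Total secondary extinctions: 2.

2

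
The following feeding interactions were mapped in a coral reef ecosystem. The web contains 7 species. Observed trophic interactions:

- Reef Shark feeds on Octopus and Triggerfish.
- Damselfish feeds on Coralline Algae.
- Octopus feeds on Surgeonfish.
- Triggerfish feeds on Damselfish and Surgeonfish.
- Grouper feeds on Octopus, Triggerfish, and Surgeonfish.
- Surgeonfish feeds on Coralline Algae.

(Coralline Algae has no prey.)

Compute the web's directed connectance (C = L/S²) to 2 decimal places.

C = 0.20

The web has S = 7 species and L = 10 feeding links.
C = L / S² = 10 / 49 = 0.2041 ≈ 0.20.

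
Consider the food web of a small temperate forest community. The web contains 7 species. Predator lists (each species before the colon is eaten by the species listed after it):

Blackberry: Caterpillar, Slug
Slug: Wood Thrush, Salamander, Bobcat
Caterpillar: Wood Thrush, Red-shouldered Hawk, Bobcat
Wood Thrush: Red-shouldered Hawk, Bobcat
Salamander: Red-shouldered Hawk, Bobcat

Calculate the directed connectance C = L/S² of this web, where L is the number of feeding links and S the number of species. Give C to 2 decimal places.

C = 0.24

The web has S = 7 species and L = 12 feeding links.
C = L / S² = 12 / 49 = 0.2449 ≈ 0.24.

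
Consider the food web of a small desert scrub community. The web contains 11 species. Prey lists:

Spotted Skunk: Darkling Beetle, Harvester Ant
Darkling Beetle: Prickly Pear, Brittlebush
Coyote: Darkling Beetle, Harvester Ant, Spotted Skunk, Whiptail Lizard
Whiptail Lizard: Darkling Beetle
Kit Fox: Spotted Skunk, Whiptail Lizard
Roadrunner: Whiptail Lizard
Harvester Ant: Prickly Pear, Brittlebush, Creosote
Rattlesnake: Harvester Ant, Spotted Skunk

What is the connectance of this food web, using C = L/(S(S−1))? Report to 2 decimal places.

The web has S = 11 species and L = 17 feeding links.
C = L / (S(S−1)) = 17 / 110 = 0.1545 ≈ 0.15.

C = 0.15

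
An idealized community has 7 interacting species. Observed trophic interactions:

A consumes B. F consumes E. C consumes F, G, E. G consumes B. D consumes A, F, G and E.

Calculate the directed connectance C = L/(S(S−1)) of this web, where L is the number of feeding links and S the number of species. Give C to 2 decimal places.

The web has S = 7 species and L = 10 feeding links.
C = L / (S(S−1)) = 10 / 42 = 0.2381 ≈ 0.24.

C = 0.24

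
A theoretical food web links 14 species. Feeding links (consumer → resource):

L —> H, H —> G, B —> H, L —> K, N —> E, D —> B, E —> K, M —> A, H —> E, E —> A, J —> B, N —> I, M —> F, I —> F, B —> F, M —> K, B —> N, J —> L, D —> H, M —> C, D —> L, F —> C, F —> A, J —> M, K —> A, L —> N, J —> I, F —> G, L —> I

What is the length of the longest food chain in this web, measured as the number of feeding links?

5 links

One longest chain: A → K → E → H → L → J.
It has 6 species and 5 links.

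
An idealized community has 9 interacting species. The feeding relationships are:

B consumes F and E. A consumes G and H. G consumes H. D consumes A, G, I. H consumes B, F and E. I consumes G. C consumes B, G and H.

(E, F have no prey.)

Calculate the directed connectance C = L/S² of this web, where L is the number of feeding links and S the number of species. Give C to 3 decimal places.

C = 0.185

The web has S = 9 species and L = 15 feeding links.
C = L / S² = 15 / 81 = 0.1852 ≈ 0.185.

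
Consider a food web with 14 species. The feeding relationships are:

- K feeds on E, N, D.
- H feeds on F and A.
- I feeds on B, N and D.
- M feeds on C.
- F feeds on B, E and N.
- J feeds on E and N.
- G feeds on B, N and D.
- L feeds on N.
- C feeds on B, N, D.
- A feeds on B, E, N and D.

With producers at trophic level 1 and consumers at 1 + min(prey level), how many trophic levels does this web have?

3

Producers (level 1): B, N, D, E.
Following each consumer down to its lowest-level prey: B → F → H (levels 1 through 3).
All prey of H (F 2, A 2) are at level 2 or above, so H is at level 1 + 2 = 3.
Every consumer has at least one prey at level 2 or below, so none exceeds level 3.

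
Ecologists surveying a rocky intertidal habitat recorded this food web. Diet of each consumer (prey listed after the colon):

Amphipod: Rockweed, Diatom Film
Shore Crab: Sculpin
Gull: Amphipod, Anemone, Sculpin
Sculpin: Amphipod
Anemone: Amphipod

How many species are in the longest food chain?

4 species

One longest chain: Rockweed → Amphipod → Anemone → Gull.
It has 4 species and 3 links.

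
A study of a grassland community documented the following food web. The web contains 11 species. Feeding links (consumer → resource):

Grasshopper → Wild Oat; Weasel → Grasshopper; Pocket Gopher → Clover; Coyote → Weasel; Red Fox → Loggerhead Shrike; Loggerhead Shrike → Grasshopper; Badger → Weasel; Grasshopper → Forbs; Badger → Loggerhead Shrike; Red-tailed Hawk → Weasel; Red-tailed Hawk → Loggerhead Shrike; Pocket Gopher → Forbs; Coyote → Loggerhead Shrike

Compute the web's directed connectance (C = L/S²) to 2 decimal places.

The web has S = 11 species and L = 13 feeding links.
C = L / S² = 13 / 121 = 0.1074 ≈ 0.11.

C = 0.11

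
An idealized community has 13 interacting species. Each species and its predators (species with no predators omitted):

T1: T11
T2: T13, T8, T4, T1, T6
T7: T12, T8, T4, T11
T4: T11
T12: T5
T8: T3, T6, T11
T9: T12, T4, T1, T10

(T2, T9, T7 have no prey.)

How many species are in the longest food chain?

One longest chain: T9 → T12 → T5.
It has 3 species and 2 links.

3 species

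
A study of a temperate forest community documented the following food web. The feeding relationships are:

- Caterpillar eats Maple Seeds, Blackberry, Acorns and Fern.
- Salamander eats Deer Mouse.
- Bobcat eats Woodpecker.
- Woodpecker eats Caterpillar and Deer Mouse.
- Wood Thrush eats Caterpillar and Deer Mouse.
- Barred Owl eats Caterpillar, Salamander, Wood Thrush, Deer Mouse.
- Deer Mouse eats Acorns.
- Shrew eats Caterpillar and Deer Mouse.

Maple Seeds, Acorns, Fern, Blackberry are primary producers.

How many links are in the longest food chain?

3 links

One longest chain: Maple Seeds → Caterpillar → Wood Thrush → Barred Owl.
It has 4 species and 3 links.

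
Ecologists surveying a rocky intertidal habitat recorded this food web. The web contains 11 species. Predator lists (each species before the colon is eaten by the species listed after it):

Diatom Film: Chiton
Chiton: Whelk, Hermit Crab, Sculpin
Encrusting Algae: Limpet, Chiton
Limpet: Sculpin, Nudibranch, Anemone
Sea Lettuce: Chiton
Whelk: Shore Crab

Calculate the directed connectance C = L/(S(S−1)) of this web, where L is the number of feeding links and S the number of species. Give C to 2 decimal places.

C = 0.10

The web has S = 11 species and L = 11 feeding links.
C = L / (S(S−1)) = 11 / 110 = 0.1000 ≈ 0.10.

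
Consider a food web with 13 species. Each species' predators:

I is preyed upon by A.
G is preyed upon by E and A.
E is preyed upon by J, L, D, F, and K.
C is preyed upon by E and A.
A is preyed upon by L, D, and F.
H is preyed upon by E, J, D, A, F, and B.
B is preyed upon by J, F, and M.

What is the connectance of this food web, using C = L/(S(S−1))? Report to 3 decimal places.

The web has S = 13 species and L = 22 feeding links.
C = L / (S(S−1)) = 22 / 156 = 0.1410 ≈ 0.141.

C = 0.141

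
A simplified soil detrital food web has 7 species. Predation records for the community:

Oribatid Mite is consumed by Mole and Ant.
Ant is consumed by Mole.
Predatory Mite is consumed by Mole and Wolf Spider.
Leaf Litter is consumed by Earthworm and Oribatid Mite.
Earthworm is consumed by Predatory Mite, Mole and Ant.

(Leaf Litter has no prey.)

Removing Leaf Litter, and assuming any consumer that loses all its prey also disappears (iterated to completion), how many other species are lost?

Remove Leaf Litter.
Round 1: Oribatid Mite (all prey gone), Earthworm (all prey gone) → extinct.
Round 2: Ant (all prey gone), Predatory Mite (all prey gone) → extinct.
Round 3: Mole (all prey gone), Wolf Spider (all prey gone) → extinct.
No further losses. Total secondary extinctions: 6.

6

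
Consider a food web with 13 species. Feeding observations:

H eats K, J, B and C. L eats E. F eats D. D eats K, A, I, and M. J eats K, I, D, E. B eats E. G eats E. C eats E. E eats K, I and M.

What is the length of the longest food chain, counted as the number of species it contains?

One longest chain: I → E → B → H.
It has 4 species and 3 links.

4 species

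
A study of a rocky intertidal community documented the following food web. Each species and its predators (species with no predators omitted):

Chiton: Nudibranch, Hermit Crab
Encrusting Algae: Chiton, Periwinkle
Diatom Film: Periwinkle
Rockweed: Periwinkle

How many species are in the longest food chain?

One longest chain: Encrusting Algae → Chiton → Nudibranch.
It has 3 species and 2 links.

3 species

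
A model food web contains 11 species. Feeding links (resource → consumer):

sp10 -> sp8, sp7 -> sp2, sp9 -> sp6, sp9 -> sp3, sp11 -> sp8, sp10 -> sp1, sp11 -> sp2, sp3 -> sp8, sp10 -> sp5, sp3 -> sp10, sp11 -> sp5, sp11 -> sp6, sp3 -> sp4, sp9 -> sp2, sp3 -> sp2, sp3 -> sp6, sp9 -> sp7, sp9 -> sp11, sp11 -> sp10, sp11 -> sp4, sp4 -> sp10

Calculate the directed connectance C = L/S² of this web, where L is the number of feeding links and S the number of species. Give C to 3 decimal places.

The web has S = 11 species and L = 21 feeding links.
C = L / S² = 21 / 121 = 0.1736 ≈ 0.174.

C = 0.174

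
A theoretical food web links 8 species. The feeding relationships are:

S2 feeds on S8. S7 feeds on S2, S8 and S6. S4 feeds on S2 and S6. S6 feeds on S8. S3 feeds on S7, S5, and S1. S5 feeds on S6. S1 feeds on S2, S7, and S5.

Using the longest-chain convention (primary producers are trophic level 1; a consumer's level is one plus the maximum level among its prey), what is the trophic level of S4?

S8 is a producer → level 1.
S6 eats S8 → level 2.
S4 eats S6 (level 2); other prey at levels: S2 2 → level 3.

Trophic level 3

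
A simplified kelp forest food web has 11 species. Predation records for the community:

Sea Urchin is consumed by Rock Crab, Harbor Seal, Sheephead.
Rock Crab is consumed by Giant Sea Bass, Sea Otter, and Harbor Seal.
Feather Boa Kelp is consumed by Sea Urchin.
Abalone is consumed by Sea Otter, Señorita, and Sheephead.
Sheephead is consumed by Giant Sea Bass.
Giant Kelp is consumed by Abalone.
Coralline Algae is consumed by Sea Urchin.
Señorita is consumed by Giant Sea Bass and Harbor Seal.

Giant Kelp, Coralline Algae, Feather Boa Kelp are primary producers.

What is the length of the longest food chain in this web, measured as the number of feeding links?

One longest chain: Coralline Algae → Sea Urchin → Rock Crab → Harbor Seal.
It has 4 species and 3 links.

3 links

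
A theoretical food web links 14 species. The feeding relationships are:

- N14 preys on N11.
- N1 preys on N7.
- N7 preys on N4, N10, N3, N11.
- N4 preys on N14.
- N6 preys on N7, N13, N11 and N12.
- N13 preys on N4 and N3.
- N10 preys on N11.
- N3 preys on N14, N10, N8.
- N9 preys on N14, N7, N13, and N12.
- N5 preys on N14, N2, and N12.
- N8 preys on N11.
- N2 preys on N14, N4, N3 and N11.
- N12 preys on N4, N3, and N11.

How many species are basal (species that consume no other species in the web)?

Basal species (no prey listed): N11.
Count: 1.

1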